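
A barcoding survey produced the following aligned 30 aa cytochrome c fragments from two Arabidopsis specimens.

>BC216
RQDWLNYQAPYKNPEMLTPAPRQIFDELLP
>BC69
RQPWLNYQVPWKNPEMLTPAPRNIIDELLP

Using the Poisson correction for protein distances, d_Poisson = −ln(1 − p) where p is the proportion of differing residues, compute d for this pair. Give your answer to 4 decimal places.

0.1823

Mismatches occur at site 3 (D↔P), site 9 (A↔V), site 11 (Y↔W), site 23 (Q↔N), site 25 (F↔I).
p = 5/30 = 0.166667.
d = −ln(1 − 0.166667) = −ln(0.833333) = 0.1823.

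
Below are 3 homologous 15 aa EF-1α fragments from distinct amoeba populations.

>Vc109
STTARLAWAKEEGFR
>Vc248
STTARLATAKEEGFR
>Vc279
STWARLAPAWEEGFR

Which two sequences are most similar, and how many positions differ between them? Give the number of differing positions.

Pairwise Hamming distances:
  Vc109 vs Vc248: 1
  Vc109 vs Vc279: 3
  Vc248 vs Vc279: 3
The smallest is 1, between Vc109 and Vc248.

1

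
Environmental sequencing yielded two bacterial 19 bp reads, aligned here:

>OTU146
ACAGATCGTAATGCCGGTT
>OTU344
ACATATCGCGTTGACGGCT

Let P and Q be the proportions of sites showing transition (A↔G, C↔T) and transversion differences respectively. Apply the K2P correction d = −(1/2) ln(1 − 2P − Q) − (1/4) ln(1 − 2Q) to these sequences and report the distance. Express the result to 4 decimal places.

0.4158

Differing sites — 4:G/T (Tv); 9:T/C (Ti); 10:A/G (Ti); 11:A/T (Tv); 14:C/A (Tv); 18:T/C (Ti).
Of the 6 differences, 3 transitions and 3 transversions over 19 sites: P = 3/19 = 0.157895, Q = 3/19 = 0.157895.
d = −0.5·ln(0.526315) − 0.25·ln(0.684210) = −0.5·(-0.641855) − 0.25·(-0.379490) = 0.4158.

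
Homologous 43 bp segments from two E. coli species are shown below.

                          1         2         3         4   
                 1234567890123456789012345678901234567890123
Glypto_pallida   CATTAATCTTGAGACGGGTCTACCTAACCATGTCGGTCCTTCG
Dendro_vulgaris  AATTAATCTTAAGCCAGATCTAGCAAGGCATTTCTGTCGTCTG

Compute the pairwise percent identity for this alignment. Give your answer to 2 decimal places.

The sequences differ at positions 1 (C/A), 11 (G/A), 14 (A/C), 16 (G/A), 18 (G/A), 23 (C/G), 25 (T/A), 27 (A/G), 28 (C/G), 32 (G/T), 35 (G/T), 39 (C/G), 41 (T/C), 42 (C/T).
29 of the 43 sites match, so the percent identity is 29/43 × 100 = 67.44%.

67.44%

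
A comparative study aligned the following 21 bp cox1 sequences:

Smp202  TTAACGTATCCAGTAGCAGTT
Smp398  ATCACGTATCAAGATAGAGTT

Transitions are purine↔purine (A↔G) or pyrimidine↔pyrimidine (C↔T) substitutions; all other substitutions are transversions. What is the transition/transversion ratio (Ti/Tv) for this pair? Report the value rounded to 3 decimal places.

0.167

The sequences differ at positions 1 (T/A, transversion), 3 (A/C, transversion), 11 (C/A, transversion), 14 (T/A, transversion), 15 (A/T, transversion), 16 (G/A, transition), 17 (C/G, transversion).
Of the 7 differences, 1 transition and 6 transversions, so Ti/Tv = 1/6 = 0.167.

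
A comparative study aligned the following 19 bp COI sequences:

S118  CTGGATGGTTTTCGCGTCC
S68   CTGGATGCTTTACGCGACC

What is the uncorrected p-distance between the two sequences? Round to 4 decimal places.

Mismatches occur at site 8 (G↔C), site 12 (T↔A), site 17 (T↔A).
There are 3 differences over 19 sites, so p = 3/19 = 0.1579.

0.1579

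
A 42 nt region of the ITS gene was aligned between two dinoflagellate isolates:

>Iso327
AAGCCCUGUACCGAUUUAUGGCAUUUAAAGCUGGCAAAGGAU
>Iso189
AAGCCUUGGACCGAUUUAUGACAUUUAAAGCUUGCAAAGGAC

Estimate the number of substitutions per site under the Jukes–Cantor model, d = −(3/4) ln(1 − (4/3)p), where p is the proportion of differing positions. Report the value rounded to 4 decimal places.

Mismatches occur at site 6 (C→U), site 9 (U→G), site 21 (G→A), site 33 (G→U), site 42 (U→C).
p = 5/42 = 0.119048.
d = −0.75 · ln(1 − (4/3)·0.119048) = −0.75 · ln(0.841269) = −0.75 · (-0.172844) = 0.1296.

0.1296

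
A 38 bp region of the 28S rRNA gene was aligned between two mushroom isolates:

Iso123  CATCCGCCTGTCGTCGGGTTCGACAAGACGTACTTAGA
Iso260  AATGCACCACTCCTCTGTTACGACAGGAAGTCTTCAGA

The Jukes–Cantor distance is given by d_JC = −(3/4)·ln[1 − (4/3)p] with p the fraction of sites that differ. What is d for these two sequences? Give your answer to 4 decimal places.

0.5068

Differing sites — 1:C/A; 4:C/G; 6:G/A; 9:T/A; 10:G/C; 13:G/C; 16:G/T; 18:G/T; 20:T/A; 26:A/G; 29:C/A; 32:A/C; 33:C/T; 35:T/C.
p = 14/38 = 0.368421.
d = −0.75 · ln(1 − (4/3)·0.368421) = −0.75 · ln(0.508772) = −0.75 · (-0.675755) = 0.5068.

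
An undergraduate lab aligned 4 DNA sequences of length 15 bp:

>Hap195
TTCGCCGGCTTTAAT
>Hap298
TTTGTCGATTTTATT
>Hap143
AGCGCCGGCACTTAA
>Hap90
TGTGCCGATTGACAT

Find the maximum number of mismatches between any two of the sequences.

Pairwise Hamming distances:
  Hap195 vs Hap298: 5
  Hap195 vs Hap143: 6
  Hap195 vs Hap90: 7
  Hap298 vs Hap143: 11
  Hap298 vs Hap90: 6
  Hap143 vs Hap90: 9
The largest is 11, between Hap298 and Hap143.

11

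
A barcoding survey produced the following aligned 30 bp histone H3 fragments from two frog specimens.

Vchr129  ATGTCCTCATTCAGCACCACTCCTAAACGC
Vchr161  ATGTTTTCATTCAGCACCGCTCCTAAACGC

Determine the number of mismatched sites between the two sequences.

3

The sequences differ at positions 5 (C/T), 6 (C/T), 19 (A/G).
That gives 3 mismatches out of 30 aligned sites, so the Hamming distance is 3.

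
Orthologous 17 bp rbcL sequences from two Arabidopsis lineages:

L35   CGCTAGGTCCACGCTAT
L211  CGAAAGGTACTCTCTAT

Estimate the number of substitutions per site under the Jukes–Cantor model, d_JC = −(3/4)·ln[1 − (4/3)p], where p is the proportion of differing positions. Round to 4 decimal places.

Differing sites — 3:C/A; 4:T/A; 9:C/A; 11:A/T; 13:G/T.
p = 5/17 = 0.294118.
d = −0.75 · ln(1 − (4/3)·0.294118) = −0.75 · ln(0.607843) = −0.75 · (-0.497839) = 0.3734.

0.3734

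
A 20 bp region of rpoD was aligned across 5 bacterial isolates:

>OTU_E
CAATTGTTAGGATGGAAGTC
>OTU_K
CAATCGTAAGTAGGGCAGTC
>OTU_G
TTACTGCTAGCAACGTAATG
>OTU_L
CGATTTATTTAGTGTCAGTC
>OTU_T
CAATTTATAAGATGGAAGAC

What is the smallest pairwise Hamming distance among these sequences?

Pairwise Hamming distances:
  OTU_E vs OTU_K: 5
  OTU_E vs OTU_G: 10
  OTU_E vs OTU_L: 9
  OTU_E vs OTU_T: 4
  OTU_K vs OTU_G: 12
  OTU_K vs OTU_L: 11
  OTU_K vs OTU_T: 9
  OTU_G vs OTU_L: 15
  OTU_G vs OTU_T: 13
  OTU_L vs OTU_T: 8
The smallest is 4, between OTU_E and OTU_T.

4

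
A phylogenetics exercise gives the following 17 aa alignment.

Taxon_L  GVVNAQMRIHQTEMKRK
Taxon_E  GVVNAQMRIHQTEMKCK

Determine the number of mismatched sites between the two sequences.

1

The sequences differ at position 16 (R/C).
That gives 1 mismatch out of 17 aligned sites, so the Hamming distance is 1.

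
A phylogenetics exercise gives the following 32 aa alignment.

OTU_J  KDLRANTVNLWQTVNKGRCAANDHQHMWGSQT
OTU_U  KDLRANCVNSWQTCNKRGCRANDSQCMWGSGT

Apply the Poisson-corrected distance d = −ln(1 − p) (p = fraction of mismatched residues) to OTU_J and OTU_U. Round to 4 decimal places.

Mismatches occur at site 7 (T/C), site 10 (L/S), site 14 (V/C), site 17 (G/R), site 18 (R/G), site 20 (A/R), site 24 (H/S), site 26 (H/C), site 31 (Q/G).
p = 9/32 = 0.281250.
d = −ln(1 − 0.281250) = −ln(0.718750) = 0.3302.

0.3302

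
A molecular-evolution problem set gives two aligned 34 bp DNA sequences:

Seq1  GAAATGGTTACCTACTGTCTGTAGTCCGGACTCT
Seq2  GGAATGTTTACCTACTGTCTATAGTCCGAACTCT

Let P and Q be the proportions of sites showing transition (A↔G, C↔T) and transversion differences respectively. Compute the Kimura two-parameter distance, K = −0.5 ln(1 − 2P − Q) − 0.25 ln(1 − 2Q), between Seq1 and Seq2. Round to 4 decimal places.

The sequences differ at positions 2 (A/G, transition), 7 (G/T, transversion), 21 (G/A, transition), 29 (G/A, transition).
Of the 4 differences, 3 transitions and 1 transversion over 34 sites: P = 3/34 = 0.088235, Q = 1/34 = 0.029412.
d = −0.5·ln(0.794118) − 0.25·ln(0.941176) = −0.5·(-0.230523) − 0.25·(-0.060625) = 0.1304.

0.1304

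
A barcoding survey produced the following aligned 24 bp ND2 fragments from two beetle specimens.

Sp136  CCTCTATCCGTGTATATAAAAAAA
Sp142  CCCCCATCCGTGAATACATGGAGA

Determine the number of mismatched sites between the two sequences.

8

Differing sites — 3:T/C; 5:T/C; 13:T/A; 17:T/C; 19:A/T; 20:A/G; 21:A/G; 23:A/G.
That gives 8 mismatches out of 24 aligned sites, so the Hamming distance is 8.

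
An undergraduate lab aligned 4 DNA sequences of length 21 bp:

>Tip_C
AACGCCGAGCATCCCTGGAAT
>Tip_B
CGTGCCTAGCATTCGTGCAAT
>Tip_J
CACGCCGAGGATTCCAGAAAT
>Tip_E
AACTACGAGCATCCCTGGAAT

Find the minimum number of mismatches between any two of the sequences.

2

Pairwise Hamming distances:
  Tip_C vs Tip_B: 7
  Tip_C vs Tip_J: 5
  Tip_C vs Tip_E: 2
  Tip_B vs Tip_J: 7
  Tip_B vs Tip_E: 9
  Tip_J vs Tip_E: 7
The smallest is 2, between Tip_C and Tip_E.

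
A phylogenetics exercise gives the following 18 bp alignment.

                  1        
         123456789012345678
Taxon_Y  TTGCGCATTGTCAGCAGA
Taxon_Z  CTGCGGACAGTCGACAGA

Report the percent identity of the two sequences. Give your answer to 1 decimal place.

66.7%

The sequences differ at positions 1 (T/C), 6 (C/G), 8 (T/C), 9 (T/A), 13 (A/G), 14 (G/A).
12 of the 18 sites match, so the percent identity is 12/18 × 100 = 66.7%.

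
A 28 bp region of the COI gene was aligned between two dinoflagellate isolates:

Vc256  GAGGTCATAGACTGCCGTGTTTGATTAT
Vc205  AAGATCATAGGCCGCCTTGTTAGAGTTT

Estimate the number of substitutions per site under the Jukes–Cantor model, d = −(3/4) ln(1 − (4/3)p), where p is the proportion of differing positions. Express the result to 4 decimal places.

Differing sites — 1:G/A; 4:G/A; 11:A/G; 13:T/C; 17:G/T; 22:T/A; 25:T/G; 27:A/T.
p = 8/28 = 0.285714.
d = −0.75 · ln(1 − (4/3)·0.285714) = −0.75 · ln(0.619048) = −0.75 · (-0.479572) = 0.3597.

0.3597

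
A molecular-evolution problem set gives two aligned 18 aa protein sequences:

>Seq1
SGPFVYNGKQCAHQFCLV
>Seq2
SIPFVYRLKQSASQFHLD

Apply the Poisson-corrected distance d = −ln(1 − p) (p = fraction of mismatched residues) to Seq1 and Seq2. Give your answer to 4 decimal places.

The sequences differ at positions 2 (G/I), 7 (N/R), 8 (G/L), 11 (C/S), 13 (H/S), 16 (C/H), 18 (V/D).
p = 7/18 = 0.388889.
d = −ln(1 − 0.388889) = −ln(0.611111) = 0.4925.

0.4925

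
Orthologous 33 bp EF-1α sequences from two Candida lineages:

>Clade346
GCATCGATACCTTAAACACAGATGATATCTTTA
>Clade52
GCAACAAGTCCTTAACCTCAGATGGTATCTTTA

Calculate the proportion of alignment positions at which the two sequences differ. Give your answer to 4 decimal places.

0.2121

Differing sites — 4:T/A; 6:G/A; 8:T/G; 9:A/T; 16:A/C; 18:A/T; 25:A/G.
There are 7 differences over 33 sites, so p = 7/33 = 0.2121.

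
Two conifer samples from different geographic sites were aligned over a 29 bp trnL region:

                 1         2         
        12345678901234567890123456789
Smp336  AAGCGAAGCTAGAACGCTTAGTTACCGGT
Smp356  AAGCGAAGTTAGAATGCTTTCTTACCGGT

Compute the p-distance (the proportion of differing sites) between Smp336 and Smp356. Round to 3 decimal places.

Differing sites — 9:C/T; 15:C/T; 20:A/T; 21:G/C.
There are 4 differences over 29 sites, so p = 4/29 = 0.138.

0.138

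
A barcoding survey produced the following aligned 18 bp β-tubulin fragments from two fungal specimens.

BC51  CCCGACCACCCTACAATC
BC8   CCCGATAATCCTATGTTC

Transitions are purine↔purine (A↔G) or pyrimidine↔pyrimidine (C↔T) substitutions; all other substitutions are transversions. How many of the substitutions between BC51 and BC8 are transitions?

4

Mismatches occur at site 6 (C/T, transition), site 7 (C/A, transversion), site 9 (C/T, transition), site 14 (C/T, transition), site 15 (A/G, transition), site 16 (A/T, transversion).
Of the 6 differences, 4 transitions and 2 transversions, so the answer is 4.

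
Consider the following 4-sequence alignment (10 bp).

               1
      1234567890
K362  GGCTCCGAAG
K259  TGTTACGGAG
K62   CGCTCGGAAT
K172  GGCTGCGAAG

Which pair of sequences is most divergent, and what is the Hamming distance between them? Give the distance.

Pairwise Hamming distances:
  K362 vs K259: 4
  K362 vs K62: 3
  K362 vs K172: 1
  K259 vs K62: 6
  K259 vs K172: 4
  K62 vs K172: 4
The largest is 6, between K259 and K62.

6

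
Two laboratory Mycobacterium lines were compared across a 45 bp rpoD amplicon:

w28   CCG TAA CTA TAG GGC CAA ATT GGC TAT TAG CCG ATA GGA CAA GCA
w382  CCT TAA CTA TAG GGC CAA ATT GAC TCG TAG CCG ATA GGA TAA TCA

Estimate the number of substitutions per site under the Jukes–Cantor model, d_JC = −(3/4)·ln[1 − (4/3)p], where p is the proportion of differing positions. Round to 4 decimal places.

Differing sites — 3:G/T; 23:G/A; 26:A/C; 27:T/G; 40:C/T; 43:G/T.
p = 6/45 = 0.133333.
d = −0.75 · ln(1 − (4/3)·0.133333) = −0.75 · ln(0.822223) = −0.75 · (-0.195744) = 0.1468.

0.1468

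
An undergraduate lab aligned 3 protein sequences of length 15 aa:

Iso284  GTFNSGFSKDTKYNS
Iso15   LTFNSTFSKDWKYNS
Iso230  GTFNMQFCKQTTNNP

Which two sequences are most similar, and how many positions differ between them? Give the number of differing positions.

Pairwise Hamming distances:
  Iso284 vs Iso15: 3
  Iso284 vs Iso230: 7
  Iso15 vs Iso230: 9
The smallest is 3, between Iso284 and Iso15.

3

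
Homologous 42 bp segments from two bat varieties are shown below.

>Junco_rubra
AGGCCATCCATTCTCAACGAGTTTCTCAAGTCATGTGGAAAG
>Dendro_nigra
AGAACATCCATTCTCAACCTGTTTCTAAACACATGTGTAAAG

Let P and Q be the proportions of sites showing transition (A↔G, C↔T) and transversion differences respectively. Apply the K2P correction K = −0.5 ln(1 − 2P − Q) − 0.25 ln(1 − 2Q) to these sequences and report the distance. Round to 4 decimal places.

The sequences differ at positions 3 (G/A, transition), 4 (C/A, transversion), 19 (G/C, transversion), 20 (A/T, transversion), 27 (C/A, transversion), 30 (G/C, transversion), 31 (T/A, transversion), 38 (G/T, transversion).
Of the 8 differences, 1 transition and 7 transversions over 42 sites: P = 1/42 = 0.023810, Q = 7/42 = 0.166667.
d = −0.5·ln(0.785713) − 0.25·ln(0.666666) = −0.5·(-0.241164) − 0.25·(-0.405466) = 0.2219.

0.2219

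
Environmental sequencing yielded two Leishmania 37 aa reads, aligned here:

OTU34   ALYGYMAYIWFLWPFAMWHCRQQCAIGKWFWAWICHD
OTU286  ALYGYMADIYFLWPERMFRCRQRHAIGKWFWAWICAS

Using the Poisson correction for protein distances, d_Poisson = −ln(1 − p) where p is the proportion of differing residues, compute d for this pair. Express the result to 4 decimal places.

0.3151

Mismatches occur at site 8 (Y/D), site 10 (W/Y), site 15 (F/E), site 16 (A/R), site 18 (W/F), site 19 (H/R), site 23 (Q/R), site 24 (C/H), site 36 (H/A), site 37 (D/S).
p = 10/37 = 0.270270.
d = −ln(1 − 0.270270) = −ln(0.729730) = 0.3151.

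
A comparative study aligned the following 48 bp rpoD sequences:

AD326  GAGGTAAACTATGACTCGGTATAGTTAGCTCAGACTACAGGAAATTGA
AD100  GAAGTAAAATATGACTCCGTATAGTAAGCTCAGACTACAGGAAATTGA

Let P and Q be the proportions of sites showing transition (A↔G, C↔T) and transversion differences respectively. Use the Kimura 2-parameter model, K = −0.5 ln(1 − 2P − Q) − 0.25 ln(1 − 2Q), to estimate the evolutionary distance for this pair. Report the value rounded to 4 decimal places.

0.0884

Mismatches occur at site 3 (G/A, transition), site 9 (C/A, transversion), site 18 (G/C, transversion), site 26 (T/A, transversion).
Of the 4 differences, 1 transition and 3 transversions over 48 sites: P = 1/48 = 0.020833, Q = 3/48 = 0.062500.
d = −0.5·ln(0.895834) − 0.25·ln(0.875000) = −0.5·(-0.110000) − 0.25·(-0.133531) = 0.0884.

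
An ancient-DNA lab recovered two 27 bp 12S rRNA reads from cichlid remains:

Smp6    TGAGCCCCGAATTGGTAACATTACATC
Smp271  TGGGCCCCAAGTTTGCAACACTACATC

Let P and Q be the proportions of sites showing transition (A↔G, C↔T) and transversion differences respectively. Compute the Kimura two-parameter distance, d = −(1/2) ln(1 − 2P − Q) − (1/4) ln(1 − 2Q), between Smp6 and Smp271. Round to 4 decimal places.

Mismatches occur at site 3 (A↔G, transition), site 9 (G↔A, transition), site 11 (A↔G, transition), site 14 (G↔T, transversion), site 16 (T↔C, transition), site 21 (T↔C, transition).
Of the 6 differences, 5 transitions and 1 transversion over 27 sites: P = 5/27 = 0.185185, Q = 1/27 = 0.037037.
d = −0.5·ln(0.592593) − 0.25·ln(0.925926) = −0.5·(-0.523247) − 0.25·(-0.076961) = 0.2809.

0.2809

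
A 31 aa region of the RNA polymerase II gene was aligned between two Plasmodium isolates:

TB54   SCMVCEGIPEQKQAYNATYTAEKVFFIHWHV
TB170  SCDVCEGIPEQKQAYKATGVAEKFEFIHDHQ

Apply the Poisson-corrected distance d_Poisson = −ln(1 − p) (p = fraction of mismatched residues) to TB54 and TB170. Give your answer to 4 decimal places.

Mismatches occur at site 3 (M↔D), site 16 (N↔K), site 19 (Y↔G), site 20 (T↔V), site 24 (V↔F), site 25 (F↔E), site 29 (W↔D), site 31 (V↔Q).
p = 8/31 = 0.258065.
d = −ln(1 − 0.258065) = −ln(0.741935) = 0.2985.

0.2985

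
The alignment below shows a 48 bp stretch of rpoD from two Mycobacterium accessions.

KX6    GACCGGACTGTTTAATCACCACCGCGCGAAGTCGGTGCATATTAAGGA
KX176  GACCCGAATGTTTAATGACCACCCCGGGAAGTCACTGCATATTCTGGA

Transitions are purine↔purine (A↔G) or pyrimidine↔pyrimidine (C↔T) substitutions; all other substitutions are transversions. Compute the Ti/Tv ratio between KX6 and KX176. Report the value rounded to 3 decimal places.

0.125

Differing sites — 5:G/C (Tv); 8:C/A (Tv); 17:C/G (Tv); 24:G/C (Tv); 27:C/G (Tv); 34:G/A (Ti); 35:G/C (Tv); 44:A/C (Tv); 45:A/T (Tv).
Of the 9 differences, 1 transition and 8 transversions, so Ti/Tv = 1/8 = 0.125.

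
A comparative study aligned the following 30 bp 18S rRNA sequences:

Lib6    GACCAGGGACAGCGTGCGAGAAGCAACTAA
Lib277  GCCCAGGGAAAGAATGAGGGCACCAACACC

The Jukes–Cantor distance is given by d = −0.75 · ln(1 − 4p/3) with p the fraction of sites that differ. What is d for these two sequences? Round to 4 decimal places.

0.5034

Differing sites — 2:A/C; 10:C/A; 13:C/A; 14:G/A; 17:C/A; 19:A/G; 21:A/C; 23:G/C; 28:T/A; 29:A/C; 30:A/C.
p = 11/30 = 0.366667.
d = −0.75 · ln(1 − (4/3)·0.366667) = −0.75 · ln(0.511111) = −0.75 · (-0.671168) = 0.5034.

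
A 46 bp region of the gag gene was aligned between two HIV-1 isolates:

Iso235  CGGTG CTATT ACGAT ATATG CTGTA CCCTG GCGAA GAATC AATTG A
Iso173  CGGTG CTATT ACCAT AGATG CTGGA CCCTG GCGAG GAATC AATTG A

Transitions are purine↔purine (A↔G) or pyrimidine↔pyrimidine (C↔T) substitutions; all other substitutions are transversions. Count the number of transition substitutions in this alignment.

Mismatches occur at site 13 (G→C, transversion), site 17 (T→G, transversion), site 24 (T→G, transversion), site 35 (A→G, transition).
Of the 4 differences, 1 transition and 3 transversions, so the answer is 1.

1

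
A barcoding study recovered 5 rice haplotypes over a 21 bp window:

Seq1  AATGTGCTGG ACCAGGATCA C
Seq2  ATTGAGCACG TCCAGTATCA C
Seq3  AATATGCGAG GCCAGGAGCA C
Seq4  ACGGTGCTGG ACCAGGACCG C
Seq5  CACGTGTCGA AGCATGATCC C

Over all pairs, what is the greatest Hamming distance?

Pairwise Hamming distances:
  Seq1 vs Seq2: 6
  Seq1 vs Seq3: 5
  Seq1 vs Seq4: 4
  Seq1 vs Seq5: 8
  Seq2 vs Seq3: 8
  Seq2 vs Seq4: 9
  Seq2 vs Seq5: 13
  Seq3 vs Seq4: 8
  Seq3 vs Seq5: 12
  Seq4 vs Seq5: 10
The largest is 13, between Seq2 and Seq5.

13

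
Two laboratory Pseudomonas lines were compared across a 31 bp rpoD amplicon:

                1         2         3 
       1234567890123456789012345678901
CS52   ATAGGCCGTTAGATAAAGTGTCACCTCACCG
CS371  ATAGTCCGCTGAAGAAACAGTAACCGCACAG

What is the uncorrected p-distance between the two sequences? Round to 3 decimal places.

0.323

The sequences differ at positions 5 (G/T), 9 (T/C), 11 (A/G), 12 (G/A), 14 (T/G), 18 (G/C), 19 (T/A), 22 (C/A), 26 (T/G), 30 (C/A).
There are 10 differences over 31 sites, so p = 10/31 = 0.323.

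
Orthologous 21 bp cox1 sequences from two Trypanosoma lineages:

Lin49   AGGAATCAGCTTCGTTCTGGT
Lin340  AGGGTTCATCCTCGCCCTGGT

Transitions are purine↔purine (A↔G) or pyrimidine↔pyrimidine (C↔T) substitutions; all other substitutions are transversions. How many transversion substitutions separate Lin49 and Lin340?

2

Differing sites — 4:A/G (Ti); 5:A/T (Tv); 9:G/T (Tv); 11:T/C (Ti); 15:T/C (Ti); 16:T/C (Ti).
Of the 6 differences, 4 transitions and 2 transversions, so the answer is 2.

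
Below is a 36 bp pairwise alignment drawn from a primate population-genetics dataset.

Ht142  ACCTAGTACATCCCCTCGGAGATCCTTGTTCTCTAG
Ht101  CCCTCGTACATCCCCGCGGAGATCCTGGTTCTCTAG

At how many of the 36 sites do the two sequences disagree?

Differing sites — 1:A/C; 5:A/C; 16:T/G; 27:T/G.
That gives 4 mismatches out of 36 aligned sites, so the Hamming distance is 4.

4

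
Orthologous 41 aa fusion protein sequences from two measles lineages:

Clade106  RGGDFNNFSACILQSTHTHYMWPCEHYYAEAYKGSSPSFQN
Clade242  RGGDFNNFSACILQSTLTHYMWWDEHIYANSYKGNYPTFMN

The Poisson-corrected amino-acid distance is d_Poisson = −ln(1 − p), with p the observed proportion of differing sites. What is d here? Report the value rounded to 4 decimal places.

0.2796

Mismatches occur at site 17 (H→L), site 23 (P→W), site 24 (C→D), site 27 (Y→I), site 30 (E→N), site 31 (A→S), site 35 (S→N), site 36 (S→Y), site 38 (S→T), site 40 (Q→M).
p = 10/41 = 0.243902.
d = −ln(1 − 0.243902) = −ln(0.756098) = 0.2796.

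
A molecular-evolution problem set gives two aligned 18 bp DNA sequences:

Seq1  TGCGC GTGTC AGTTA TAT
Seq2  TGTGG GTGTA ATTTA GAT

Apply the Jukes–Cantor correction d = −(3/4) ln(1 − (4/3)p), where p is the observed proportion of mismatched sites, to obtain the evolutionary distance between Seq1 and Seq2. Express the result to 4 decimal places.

The sequences differ at positions 3 (C/T), 5 (C/G), 10 (C/A), 12 (G/T), 16 (T/G).
p = 5/18 = 0.277778.
d = −0.75 · ln(1 − (4/3)·0.277778) = −0.75 · ln(0.629629) = −0.75 · (-0.462625) = 0.3470.

0.3470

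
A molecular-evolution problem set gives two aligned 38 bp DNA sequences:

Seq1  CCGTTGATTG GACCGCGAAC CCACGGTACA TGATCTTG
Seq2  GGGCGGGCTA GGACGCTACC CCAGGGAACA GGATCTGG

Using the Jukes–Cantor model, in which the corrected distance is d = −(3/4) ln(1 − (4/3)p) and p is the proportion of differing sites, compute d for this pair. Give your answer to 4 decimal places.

Mismatches occur at site 1 (C↔G), site 2 (C↔G), site 4 (T↔C), site 5 (T↔G), site 7 (A↔G), site 8 (T↔C), site 10 (G↔A), site 12 (A↔G), site 13 (C↔A), site 17 (G↔T), site 19 (A↔C), site 24 (C↔G), site 27 (T↔A), site 31 (T↔G), site 37 (T↔G).
p = 15/38 = 0.394737.
d = −0.75 · ln(1 − (4/3)·0.394737) = −0.75 · ln(0.473684) = −0.75 · (-0.747215) = 0.5604.

0.5604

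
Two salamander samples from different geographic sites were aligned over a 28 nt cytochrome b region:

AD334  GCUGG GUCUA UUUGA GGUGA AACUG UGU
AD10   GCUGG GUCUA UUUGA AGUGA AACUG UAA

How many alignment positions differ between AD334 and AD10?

Mismatches occur at site 16 (G/A), site 27 (G/A), site 28 (U/A).
That gives 3 mismatches out of 28 aligned sites, so the Hamming distance is 3.

3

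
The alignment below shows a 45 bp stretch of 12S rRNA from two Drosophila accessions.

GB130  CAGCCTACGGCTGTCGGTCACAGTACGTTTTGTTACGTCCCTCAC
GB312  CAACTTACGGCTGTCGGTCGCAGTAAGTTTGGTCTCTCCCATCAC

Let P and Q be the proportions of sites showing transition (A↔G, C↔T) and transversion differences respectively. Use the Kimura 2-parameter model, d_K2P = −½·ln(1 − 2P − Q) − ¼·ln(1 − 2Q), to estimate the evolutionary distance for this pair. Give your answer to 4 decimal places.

The sequences differ at positions 3 (G/A, transition), 5 (C/T, transition), 20 (A/G, transition), 26 (C/A, transversion), 31 (T/G, transversion), 34 (T/C, transition), 35 (A/T, transversion), 37 (G/T, transversion), 38 (T/C, transition), 41 (C/A, transversion).
Of the 10 differences, 5 transitions and 5 transversions over 45 sites: P = 5/45 = 0.111111, Q = 5/45 = 0.111111.
d = −0.5·ln(0.666667) − 0.25·ln(0.777778) = −0.5·(-0.405465) − 0.25·(-0.251314) = 0.2656.

0.2656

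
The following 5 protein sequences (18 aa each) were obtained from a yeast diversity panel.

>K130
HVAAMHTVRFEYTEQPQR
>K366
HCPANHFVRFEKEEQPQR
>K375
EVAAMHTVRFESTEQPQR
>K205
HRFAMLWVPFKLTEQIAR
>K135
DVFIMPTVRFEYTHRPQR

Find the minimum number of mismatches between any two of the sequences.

Pairwise Hamming distances:
  K130 vs K366: 6
  K130 vs K375: 2
  K130 vs K205: 9
  K130 vs K135: 6
  K366 vs K375: 7
  K366 vs K205: 11
  K366 vs K135: 11
  K375 vs K205: 10
  K375 vs K135: 7
  K205 vs K135: 12
The smallest is 2, between K130 and K375.

2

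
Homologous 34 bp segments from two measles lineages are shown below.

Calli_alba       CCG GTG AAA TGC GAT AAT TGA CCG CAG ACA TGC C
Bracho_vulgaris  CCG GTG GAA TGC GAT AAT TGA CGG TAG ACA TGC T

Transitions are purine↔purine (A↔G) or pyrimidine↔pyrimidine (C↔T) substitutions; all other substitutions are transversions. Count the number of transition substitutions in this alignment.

3

Differing sites — 7:A/G (Ti); 23:C/G (Tv); 25:C/T (Ti); 34:C/T (Ti).
Of the 4 differences, 3 transitions and 1 transversion, so the answer is 3.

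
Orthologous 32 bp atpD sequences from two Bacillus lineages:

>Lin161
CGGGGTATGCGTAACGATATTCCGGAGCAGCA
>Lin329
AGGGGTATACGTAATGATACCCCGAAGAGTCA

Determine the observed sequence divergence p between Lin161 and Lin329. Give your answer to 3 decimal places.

0.281

The sequences differ at positions 1 (C/A), 9 (G/A), 15 (C/T), 20 (T/C), 21 (T/C), 25 (G/A), 28 (C/A), 29 (A/G), 30 (G/T).
There are 9 differences over 32 sites, so p = 9/32 = 0.281.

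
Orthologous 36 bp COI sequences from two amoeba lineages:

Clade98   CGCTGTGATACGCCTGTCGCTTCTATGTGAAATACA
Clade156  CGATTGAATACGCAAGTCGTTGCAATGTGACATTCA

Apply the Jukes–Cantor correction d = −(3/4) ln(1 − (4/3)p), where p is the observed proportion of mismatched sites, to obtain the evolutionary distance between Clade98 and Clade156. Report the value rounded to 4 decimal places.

Differing sites — 3:C/A; 5:G/T; 6:T/G; 7:G/A; 14:C/A; 15:T/A; 20:C/T; 22:T/G; 24:T/A; 31:A/C; 34:A/T.
p = 11/36 = 0.305556.
d = −0.75 · ln(1 − (4/3)·0.305556) = −0.75 · ln(0.592592) = −0.75 · (-0.523249) = 0.3924.

0.3924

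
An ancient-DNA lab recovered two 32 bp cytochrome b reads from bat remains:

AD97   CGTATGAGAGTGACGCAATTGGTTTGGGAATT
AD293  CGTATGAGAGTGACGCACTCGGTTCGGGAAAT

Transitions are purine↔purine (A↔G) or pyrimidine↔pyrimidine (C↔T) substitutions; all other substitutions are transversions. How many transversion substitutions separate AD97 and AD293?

Mismatches occur at site 18 (A↔C, transversion), site 20 (T↔C, transition), site 25 (T↔C, transition), site 31 (T↔A, transversion).
Of the 4 differences, 2 transitions and 2 transversions, so the answer is 2.

2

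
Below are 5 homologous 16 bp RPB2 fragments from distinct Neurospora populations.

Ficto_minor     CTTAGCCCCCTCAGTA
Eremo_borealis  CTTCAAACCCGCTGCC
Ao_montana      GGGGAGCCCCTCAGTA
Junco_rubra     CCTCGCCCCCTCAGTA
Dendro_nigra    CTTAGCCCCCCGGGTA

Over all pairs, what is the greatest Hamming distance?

10

Pairwise Hamming distances:
  Ficto_minor vs Eremo_borealis: 8
  Ficto_minor vs Ao_montana: 6
  Ficto_minor vs Junco_rubra: 2
  Ficto_minor vs Dendro_nigra: 3
  Eremo_borealis vs Ao_montana: 10
  Eremo_borealis vs Junco_rubra: 8
  Eremo_borealis vs Dendro_nigra: 9
  Ao_montana vs Junco_rubra: 6
  Ao_montana vs Dendro_nigra: 9
  Junco_rubra vs Dendro_nigra: 5
The largest is 10, between Eremo_borealis and Ao_montana.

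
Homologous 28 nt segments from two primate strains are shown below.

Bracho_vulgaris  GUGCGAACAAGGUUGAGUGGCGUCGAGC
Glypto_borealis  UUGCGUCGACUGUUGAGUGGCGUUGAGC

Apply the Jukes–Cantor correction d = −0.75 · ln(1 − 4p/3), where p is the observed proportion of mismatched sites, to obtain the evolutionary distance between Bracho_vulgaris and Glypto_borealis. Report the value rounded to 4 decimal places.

0.3041

Differing sites — 1:G/U; 6:A/U; 7:A/C; 8:C/G; 10:A/C; 11:G/U; 24:C/U.
p = 7/28 = 0.250000.
d = −0.75 · ln(1 − (4/3)·0.250000) = −0.75 · ln(0.666667) = −0.75 · (-0.405465) = 0.3041.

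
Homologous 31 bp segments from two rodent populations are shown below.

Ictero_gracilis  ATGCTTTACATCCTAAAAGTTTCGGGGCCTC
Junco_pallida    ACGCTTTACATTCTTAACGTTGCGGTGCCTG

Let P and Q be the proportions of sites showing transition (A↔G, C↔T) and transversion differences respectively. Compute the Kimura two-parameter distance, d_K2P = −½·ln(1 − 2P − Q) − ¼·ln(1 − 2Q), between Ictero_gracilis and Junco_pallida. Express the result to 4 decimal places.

Differing sites — 2:T/C (Ti); 12:C/T (Ti); 15:A/T (Tv); 18:A/C (Tv); 22:T/G (Tv); 26:G/T (Tv); 31:C/G (Tv).
Of the 7 differences, 2 transitions and 5 transversions over 31 sites: P = 2/31 = 0.064516, Q = 5/31 = 0.161290.
d = −0.5·ln(0.709678) − 0.25·ln(0.677420) = −0.5·(-0.342944) − 0.25·(-0.389464) = 0.2688.

0.2688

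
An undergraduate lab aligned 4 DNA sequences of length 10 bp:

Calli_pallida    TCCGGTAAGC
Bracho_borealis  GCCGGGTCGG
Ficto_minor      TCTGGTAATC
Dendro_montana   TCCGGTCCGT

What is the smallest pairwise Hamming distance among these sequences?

Pairwise Hamming distances:
  Calli_pallida vs Bracho_borealis: 5
  Calli_pallida vs Ficto_minor: 2
  Calli_pallida vs Dendro_montana: 3
  Bracho_borealis vs Ficto_minor: 7
  Bracho_borealis vs Dendro_montana: 4
  Ficto_minor vs Dendro_montana: 5
The smallest is 2, between Calli_pallida and Ficto_minor.

2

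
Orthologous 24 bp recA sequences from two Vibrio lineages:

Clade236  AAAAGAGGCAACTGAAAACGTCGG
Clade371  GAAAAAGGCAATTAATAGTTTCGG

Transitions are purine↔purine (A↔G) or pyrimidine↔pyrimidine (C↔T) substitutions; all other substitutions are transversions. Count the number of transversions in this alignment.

Mismatches occur at site 1 (A→G, transition), site 5 (G→A, transition), site 12 (C→T, transition), site 14 (G→A, transition), site 16 (A→T, transversion), site 18 (A→G, transition), site 19 (C→T, transition), site 20 (G→T, transversion).
Of the 8 differences, 6 transitions and 2 transversions, so the answer is 2.

2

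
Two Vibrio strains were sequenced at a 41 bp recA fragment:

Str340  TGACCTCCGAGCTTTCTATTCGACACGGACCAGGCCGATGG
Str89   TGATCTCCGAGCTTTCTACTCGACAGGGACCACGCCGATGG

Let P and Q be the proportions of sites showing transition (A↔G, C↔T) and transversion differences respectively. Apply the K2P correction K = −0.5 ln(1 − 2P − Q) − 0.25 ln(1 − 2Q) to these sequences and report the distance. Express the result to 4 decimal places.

0.1048

Mismatches occur at site 4 (C↔T, transition), site 19 (T↔C, transition), site 26 (C↔G, transversion), site 33 (G↔C, transversion).
Of the 4 differences, 2 transitions and 2 transversions over 41 sites: P = 2/41 = 0.048780, Q = 2/41 = 0.048780.
d = −0.5·ln(0.853660) − 0.25·ln(0.902440) = −0.5·(-0.158222) − 0.25·(-0.102653) = 0.1048.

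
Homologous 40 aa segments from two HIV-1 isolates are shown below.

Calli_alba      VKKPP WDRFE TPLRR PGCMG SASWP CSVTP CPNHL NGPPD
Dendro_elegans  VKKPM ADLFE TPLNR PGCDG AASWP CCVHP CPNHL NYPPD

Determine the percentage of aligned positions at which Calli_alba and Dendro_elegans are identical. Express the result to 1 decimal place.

77.5%

The sequences differ at positions 5 (P/M), 6 (W/A), 8 (R/L), 14 (R/N), 19 (M/D), 21 (S/A), 27 (S/C), 29 (T/H), 37 (G/Y).
31 of the 40 sites match, so the percent identity is 31/40 × 100 = 77.5%.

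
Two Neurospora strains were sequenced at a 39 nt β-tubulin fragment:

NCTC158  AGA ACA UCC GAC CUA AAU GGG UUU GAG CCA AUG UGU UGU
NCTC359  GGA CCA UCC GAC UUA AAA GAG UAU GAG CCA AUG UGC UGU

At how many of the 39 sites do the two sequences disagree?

7

The sequences differ at positions 1 (A/G), 4 (A/C), 13 (C/U), 18 (U/A), 20 (G/A), 23 (U/A), 36 (U/C).
That gives 7 mismatches out of 39 aligned sites, so the Hamming distance is 7.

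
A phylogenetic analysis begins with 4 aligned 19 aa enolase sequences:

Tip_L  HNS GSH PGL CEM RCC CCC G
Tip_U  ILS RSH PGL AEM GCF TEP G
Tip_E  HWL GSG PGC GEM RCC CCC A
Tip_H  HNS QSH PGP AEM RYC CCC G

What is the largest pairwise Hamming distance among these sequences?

13

Pairwise Hamming distances:
  Tip_L vs Tip_U: 9
  Tip_L vs Tip_E: 6
  Tip_L vs Tip_H: 4
  Tip_U vs Tip_E: 13
  Tip_U vs Tip_H: 10
  Tip_E vs Tip_H: 8
The largest is 13, between Tip_U and Tip_E.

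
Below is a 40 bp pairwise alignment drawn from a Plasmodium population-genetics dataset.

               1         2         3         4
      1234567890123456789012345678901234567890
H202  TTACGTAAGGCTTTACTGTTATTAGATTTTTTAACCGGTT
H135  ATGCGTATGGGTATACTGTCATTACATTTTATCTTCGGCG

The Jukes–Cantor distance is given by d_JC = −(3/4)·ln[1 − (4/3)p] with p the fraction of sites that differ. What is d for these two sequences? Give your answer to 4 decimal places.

0.4260

The sequences differ at positions 1 (T/A), 3 (A/G), 8 (A/T), 11 (C/G), 13 (T/A), 20 (T/C), 25 (G/C), 31 (T/A), 33 (A/C), 34 (A/T), 35 (C/T), 39 (T/C), 40 (T/G).
p = 13/40 = 0.325000.
d = −0.75 · ln(1 − (4/3)·0.325000) = −0.75 · ln(0.566667) = −0.75 · (-0.567983) = 0.4260.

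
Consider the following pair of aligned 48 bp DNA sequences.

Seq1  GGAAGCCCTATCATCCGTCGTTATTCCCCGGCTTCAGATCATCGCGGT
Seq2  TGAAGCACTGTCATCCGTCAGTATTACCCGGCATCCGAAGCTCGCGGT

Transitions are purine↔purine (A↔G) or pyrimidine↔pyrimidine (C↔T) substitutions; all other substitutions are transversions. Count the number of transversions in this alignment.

Differing sites — 1:G/T (Tv); 7:C/A (Tv); 10:A/G (Ti); 20:G/A (Ti); 21:T/G (Tv); 26:C/A (Tv); 33:T/A (Tv); 36:A/C (Tv); 39:T/A (Tv); 40:C/G (Tv); 41:A/C (Tv).
Of the 11 differences, 2 transitions and 9 transversions, so the answer is 9.

9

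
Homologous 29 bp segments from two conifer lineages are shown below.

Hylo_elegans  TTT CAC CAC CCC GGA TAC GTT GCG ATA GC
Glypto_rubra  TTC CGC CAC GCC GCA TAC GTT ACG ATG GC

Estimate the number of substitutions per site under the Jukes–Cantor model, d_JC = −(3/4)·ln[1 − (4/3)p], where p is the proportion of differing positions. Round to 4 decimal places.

Differing sites — 3:T/C; 5:A/G; 10:C/G; 14:G/C; 22:G/A; 27:A/G.
p = 6/29 = 0.206897.
d = −0.75 · ln(1 − (4/3)·0.206897) = −0.75 · ln(0.724137) = −0.75 · (-0.322775) = 0.2421.

0.2421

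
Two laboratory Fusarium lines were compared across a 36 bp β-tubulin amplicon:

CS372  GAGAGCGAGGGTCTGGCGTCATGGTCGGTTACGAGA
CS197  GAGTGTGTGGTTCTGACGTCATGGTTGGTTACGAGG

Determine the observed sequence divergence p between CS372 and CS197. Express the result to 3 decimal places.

Mismatches occur at site 4 (A→T), site 6 (C→T), site 8 (A→T), site 11 (G→T), site 16 (G→A), site 26 (C→T), site 36 (A→G).
There are 7 differences over 36 sites, so p = 7/36 = 0.194.

0.194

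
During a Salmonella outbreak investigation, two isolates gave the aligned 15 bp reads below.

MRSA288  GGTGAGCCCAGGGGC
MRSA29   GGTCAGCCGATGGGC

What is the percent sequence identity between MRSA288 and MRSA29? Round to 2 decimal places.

Differing sites — 4:G/C; 9:C/G; 11:G/T.
12 of the 15 sites match, so the percent identity is 12/15 × 100 = 80.00%.

80.00%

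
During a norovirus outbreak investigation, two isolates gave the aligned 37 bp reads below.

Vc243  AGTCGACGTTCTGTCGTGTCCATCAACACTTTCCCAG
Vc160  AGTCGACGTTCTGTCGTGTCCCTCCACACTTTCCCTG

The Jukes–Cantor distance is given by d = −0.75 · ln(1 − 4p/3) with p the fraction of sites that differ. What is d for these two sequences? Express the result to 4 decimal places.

Mismatches occur at site 22 (A↔C), site 25 (A↔C), site 36 (A↔T).
p = 3/37 = 0.081081.
d = −0.75 · ln(1 − (4/3)·0.081081) = −0.75 · ln(0.891892) = −0.75 · (-0.114410) = 0.0858.

0.0858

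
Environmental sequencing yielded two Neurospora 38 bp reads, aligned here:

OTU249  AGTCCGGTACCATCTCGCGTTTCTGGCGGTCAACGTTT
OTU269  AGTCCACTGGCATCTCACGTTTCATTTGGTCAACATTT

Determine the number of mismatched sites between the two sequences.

10

Differing sites — 6:G/A; 7:G/C; 9:A/G; 10:C/G; 17:G/A; 24:T/A; 25:G/T; 26:G/T; 27:C/T; 35:G/A.
That gives 10 mismatches out of 38 aligned sites, so the Hamming distance is 10.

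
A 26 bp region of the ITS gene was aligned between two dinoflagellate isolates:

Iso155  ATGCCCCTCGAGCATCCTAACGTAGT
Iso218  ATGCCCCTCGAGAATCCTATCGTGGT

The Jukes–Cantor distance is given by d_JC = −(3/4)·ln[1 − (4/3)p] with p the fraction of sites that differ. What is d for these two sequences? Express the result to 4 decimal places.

0.1253

The sequences differ at positions 13 (C/A), 20 (A/T), 24 (A/G).
p = 3/26 = 0.115385.
d = −0.75 · ln(1 − (4/3)·0.115385) = −0.75 · ln(0.846153) = −0.75 · (-0.167055) = 0.1253.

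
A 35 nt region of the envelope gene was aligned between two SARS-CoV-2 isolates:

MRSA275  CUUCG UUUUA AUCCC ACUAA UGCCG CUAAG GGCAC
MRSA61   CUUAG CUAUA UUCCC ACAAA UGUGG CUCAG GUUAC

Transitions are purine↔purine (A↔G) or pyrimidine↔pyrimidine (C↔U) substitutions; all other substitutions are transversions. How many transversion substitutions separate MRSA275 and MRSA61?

Differing sites — 4:C/A (Tv); 6:U/C (Ti); 8:U/A (Tv); 11:A/U (Tv); 18:U/A (Tv); 23:C/U (Ti); 24:C/G (Tv); 28:A/C (Tv); 32:G/U (Tv); 33:C/U (Ti).
Of the 10 differences, 3 transitions and 7 transversions, so the answer is 7.

7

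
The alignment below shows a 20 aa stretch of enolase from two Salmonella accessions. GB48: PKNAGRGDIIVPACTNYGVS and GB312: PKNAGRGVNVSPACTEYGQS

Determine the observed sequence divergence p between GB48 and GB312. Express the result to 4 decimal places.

0.3000

Differing sites — 8:D/V; 9:I/N; 10:I/V; 11:V/S; 16:N/E; 19:V/Q.
There are 6 differences over 20 sites, so p = 6/20 = 0.3000.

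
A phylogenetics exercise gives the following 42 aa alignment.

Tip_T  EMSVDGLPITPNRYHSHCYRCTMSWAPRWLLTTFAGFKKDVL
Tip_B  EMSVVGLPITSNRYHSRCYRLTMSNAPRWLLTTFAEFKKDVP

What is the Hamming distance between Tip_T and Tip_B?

7

The sequences differ at positions 5 (D/V), 11 (P/S), 17 (H/R), 21 (C/L), 25 (W/N), 36 (G/E), 42 (L/P).
That gives 7 mismatches out of 42 aligned sites, so the Hamming distance is 7.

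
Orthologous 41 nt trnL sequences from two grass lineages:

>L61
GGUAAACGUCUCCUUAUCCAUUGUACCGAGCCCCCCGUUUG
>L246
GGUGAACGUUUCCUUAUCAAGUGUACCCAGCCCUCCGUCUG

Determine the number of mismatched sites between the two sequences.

7

The sequences differ at positions 4 (A/G), 10 (C/U), 19 (C/A), 21 (U/G), 28 (G/C), 34 (C/U), 39 (U/C).
That gives 7 mismatches out of 41 aligned sites, so the Hamming distance is 7.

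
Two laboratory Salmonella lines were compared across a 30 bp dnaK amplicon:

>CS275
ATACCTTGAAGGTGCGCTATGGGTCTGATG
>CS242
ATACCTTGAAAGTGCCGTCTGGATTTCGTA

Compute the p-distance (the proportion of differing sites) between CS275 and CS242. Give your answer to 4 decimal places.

0.3000

Mismatches occur at site 11 (G/A), site 16 (G/C), site 17 (C/G), site 19 (A/C), site 23 (G/A), site 25 (C/T), site 27 (G/C), site 28 (A/G), site 30 (G/A).
There are 9 differences over 30 sites, so p = 9/30 = 0.3000.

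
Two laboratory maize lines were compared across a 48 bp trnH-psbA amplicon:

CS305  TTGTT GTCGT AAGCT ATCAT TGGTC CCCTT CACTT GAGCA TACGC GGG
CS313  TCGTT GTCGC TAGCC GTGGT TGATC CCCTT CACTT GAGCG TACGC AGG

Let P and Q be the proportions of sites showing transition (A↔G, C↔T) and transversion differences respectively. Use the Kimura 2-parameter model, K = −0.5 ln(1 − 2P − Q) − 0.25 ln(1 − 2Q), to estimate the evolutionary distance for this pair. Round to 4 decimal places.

0.2568

The sequences differ at positions 2 (T/C, transition), 10 (T/C, transition), 11 (A/T, transversion), 15 (T/C, transition), 16 (A/G, transition), 18 (C/G, transversion), 19 (A/G, transition), 23 (G/A, transition), 40 (A/G, transition), 46 (G/A, transition).
Of the 10 differences, 8 transitions and 2 transversions over 48 sites: P = 8/48 = 0.166667, Q = 2/48 = 0.041667.
d = −0.5·ln(0.624999) − 0.25·ln(0.916666) = −0.5·(-0.470005) − 0.25·(-0.087012) = 0.2568.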